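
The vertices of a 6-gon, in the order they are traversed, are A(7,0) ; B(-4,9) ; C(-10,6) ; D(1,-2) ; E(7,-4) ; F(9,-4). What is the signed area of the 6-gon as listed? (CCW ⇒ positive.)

94.5

Apply the shoelace (surveyor's) formula: 2A = Σ (x_i·y_{i+1} − x_{i+1}·y_i), indices taken mod 6.
Σ = (63) + (66) + (14) + (10) + (8) + (28) = 189
Signed area = Σ/2 = 94.5 (positive ⇒ counter-clockwise traversal).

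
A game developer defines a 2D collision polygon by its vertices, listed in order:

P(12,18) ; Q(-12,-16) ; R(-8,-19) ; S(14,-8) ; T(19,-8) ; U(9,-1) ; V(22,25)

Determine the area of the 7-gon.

Apply the shoelace (surveyor's) formula: 2A = Σ (x_i·y_{i+1} − x_{i+1}·y_i), indices taken mod 7.
P→Q: (12)(-16) − (-12)(18) = 24
Q→R: (-12)(-19) − (-8)(-16) = 100
R→S: (-8)(-8) − (14)(-19) = 330
S→T: (14)(-8) − (19)(-8) = 40
T→U: (19)(-1) − (9)(-8) = 53
U→V: (9)(25) − (22)(-1) = 247
V→P: (22)(18) − (12)(25) = 96
Σ = 890
Area = |Σ|/2 = 445.

445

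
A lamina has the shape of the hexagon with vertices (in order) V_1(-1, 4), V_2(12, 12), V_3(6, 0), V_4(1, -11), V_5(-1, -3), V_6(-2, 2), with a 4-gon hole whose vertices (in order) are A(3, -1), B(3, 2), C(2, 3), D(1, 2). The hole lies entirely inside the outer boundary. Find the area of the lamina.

109

Outer boundary:
Apply the shoelace (surveyor's) formula: 2A = Σ (x_i·y_{i+1} − x_{i+1}·y_i), indices taken mod 6.
Σ = (-60) + (-72) + (-66) + (-14) + (-8) + (-6) = -226
Area = |Σ|/2 = 113.
Hole:
Apply the shoelace formula: 2A = Σ (x_i·y_{i+1} − x_{i+1}·y_i), indices taken mod 4.
Σ = (9) + (5) + (1) + (-7) = 8
Area = |Σ|/2 = 4.
Net area = 113 − 4 = 109.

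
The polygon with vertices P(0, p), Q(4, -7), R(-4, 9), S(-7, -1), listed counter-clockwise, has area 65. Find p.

-5

Write out the shoelace sum; only the two edges meeting at P involve p:
2·Area = [((-7)·p − 0·(-1)) + (0·(-7) − 4·p)] + 75
       = -11·p + 75 = 130
⇒ p = -5.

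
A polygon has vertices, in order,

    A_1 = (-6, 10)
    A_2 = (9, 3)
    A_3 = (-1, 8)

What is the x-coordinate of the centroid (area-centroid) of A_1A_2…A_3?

2/3

Apply the shoelace formula. First the cross-terms c_i = x_i·y_{i+1} − x_{i+1}·y_i:
  -108, 75, 38  ⇒  2A = 5, A = 2.5.
Then Σ (x_i + x_{i+1})·c_i = 10, so x̄ = 10 / (6·2.5) = 2/3.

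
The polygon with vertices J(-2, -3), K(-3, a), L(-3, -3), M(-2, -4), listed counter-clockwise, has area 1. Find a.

-2

Write out the shoelace sum; only the two edges meeting at K involve a:
2·Area = [((-2)·a − (-3)·(-3)) + ((-3)·(-3) − (-3)·a)] + 4
       = 1·a + 4 = 2
⇒ a = -2.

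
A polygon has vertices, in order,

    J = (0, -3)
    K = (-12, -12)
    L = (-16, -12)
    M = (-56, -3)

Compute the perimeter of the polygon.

|JK| = √((-12)² + (-9)²) = √225 = 15
|KL| = √((-4)² + (0)²) = √16 = 4
|LM| = √((-40)² + (9)²) = √1681 = 41
|MJ| = √((56)² + (0)²) = √3136 = 56
Perimeter = 15 + 4 + 41 + 56 = 116.

116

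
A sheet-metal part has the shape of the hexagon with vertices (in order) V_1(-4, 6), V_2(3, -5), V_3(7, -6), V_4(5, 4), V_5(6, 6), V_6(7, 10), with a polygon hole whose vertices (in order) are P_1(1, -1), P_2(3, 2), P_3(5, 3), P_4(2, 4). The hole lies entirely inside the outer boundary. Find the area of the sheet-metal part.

Outer boundary:
Apply the surveyor's formula: 2A = Σ (x_i·y_{i+1} − x_{i+1}·y_i), indices taken mod 6.
Cross-terms: 2, 17, 58, 6, 18, 82  ⇒  Σ = 183
Area = |Σ|/2 = 91.5.
Hole:
Apply the shoelace (surveyor's) formula: 2A = Σ (x_i·y_{i+1} − x_{i+1}·y_i), indices taken mod 4.
Cross-terms: 5, -1, 14, -6  ⇒  Σ = 12
Area = |Σ|/2 = 6.
Net area = 91.5 − 6 = 85.5.

85.5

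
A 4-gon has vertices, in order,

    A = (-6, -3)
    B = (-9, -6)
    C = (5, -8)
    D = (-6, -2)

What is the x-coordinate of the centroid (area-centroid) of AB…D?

Apply the shoelace formula. First the cross-terms c_i = x_i·y_{i+1} − x_{i+1}·y_i:
  9, 102, -58, 6  ⇒  2A = 59, A = 29.5.
Then Σ (x_i + x_{i+1})·c_i = -557, so x̄ = -557 / (6·29.5) = -557/177.

-557/177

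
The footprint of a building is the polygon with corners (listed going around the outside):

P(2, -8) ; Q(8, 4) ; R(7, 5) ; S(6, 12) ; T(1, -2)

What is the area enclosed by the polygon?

55

Apply Gauss's area formula: 2A = Σ (x_i·y_{i+1} − x_{i+1}·y_i), indices taken mod 5.
Cross-terms: 72, 12, 54, -24, -4  ⇒  Σ = 110
Area = |Σ|/2 = 55.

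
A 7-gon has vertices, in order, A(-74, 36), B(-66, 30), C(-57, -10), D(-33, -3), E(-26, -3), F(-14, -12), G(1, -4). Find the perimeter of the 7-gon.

|AB| = √((8)² + (-6)²) = √100 = 10
|BC| = √((9)² + (-40)²) = √1681 = 41
|CD| = √((24)² + (7)²) = √625 = 25
|DE| = √((7)² + (0)²) = √49 = 7
|EF| = √((12)² + (-9)²) = √225 = 15
|FG| = √((15)² + (8)²) = √289 = 17
|GA| = √((-75)² + (40)²) = √7225 = 85
Perimeter = 10 + 41 + 25 + 7 + 15 + 17 + 85 = 200.

200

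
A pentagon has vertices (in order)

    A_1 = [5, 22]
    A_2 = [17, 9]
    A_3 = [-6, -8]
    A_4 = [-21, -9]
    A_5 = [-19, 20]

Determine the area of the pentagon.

817

Apply the surveyor's formula: 2A = Σ (x_i·y_{i+1} − x_{i+1}·y_i), indices taken mod 5.
A_1→A_2: (5)(9) − (17)(22) = -329
A_2→A_3: (17)(-8) − (-6)(9) = -82
A_3→A_4: (-6)(-9) − (-21)(-8) = -114
A_4→A_5: (-21)(20) − (-19)(-9) = -591
A_5→A_1: (-19)(22) − (5)(20) = -518
Σ = -1634
Area = |Σ|/2 = 817.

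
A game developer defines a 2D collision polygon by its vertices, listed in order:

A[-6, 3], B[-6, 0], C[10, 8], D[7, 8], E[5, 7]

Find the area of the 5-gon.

30

Apply the shoelace (surveyor's) formula: 2A = Σ (x_i·y_{i+1} − x_{i+1}·y_i), indices taken mod 5.
Cross-terms: 18, -48, 24, 9, 57  ⇒  Σ = 60
Area = |Σ|/2 = 30.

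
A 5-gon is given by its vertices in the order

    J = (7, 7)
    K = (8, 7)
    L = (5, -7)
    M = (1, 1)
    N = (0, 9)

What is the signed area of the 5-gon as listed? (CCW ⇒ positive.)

-70

Cross-terms: -7, -91, 12, 9, -63  ⇒  Σ = -140
Signed area = Σ/2 = -70 (negative ⇒ clockwise traversal).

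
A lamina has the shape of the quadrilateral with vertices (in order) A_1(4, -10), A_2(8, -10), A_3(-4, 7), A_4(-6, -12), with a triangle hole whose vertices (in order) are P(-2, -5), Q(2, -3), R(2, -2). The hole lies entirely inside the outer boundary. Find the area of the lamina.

Outer boundary:
Apply Gauss's area formula: 2A = Σ (x_i·y_{i+1} − x_{i+1}·y_i), indices taken mod 4.
Cross-terms: 40, 16, 90, 108  ⇒  Σ = 254
Area = |Σ|/2 = 127.
Hole:
Apply the shoelace formula: 2A = Σ (x_i·y_{i+1} − x_{i+1}·y_i), indices taken mod 3.
P→Q: (-2)(-3) − (2)(-5) = 16
Q→R: (2)(-2) − (2)(-3) = 2
R→P: (2)(-5) − (-2)(-2) = -14
Σ = 4
Area = |Σ|/2 = 2.
Net area = 127 − 2 = 125.

125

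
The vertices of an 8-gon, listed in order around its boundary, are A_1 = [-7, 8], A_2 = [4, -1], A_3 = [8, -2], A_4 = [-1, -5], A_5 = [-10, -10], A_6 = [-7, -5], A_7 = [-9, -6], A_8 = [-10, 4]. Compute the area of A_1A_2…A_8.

139

Cross-terms: -25, 0, -42, -40, -20, -3, -96, -52  ⇒  Σ = -278
Area = |Σ|/2 = 139.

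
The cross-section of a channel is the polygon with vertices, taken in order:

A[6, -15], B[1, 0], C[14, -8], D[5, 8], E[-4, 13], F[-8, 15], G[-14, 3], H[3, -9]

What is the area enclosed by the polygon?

306

Apply the shoelace (surveyor's) formula: 2A = Σ (x_i·y_{i+1} − x_{i+1}·y_i), indices taken mod 8.
A→B: (6)(0) − (1)(-15) = 15
B→C: (1)(-8) − (14)(0) = -8
C→D: (14)(8) − (5)(-8) = 152
D→E: (5)(13) − (-4)(8) = 97
E→F: (-4)(15) − (-8)(13) = 44
F→G: (-8)(3) − (-14)(15) = 186
G→H: (-14)(-9) − (3)(3) = 117
H→A: (3)(-15) − (6)(-9) = 9
Σ = 612
Area = |Σ|/2 = 306.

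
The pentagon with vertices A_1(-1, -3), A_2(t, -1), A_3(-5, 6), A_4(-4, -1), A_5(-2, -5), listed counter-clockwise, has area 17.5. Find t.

The doubled signed area Σ (x_i y_{i+1} − x_{i+1} y_i) is linear in t.
With t=0 it equals 44; the coefficient of t is 9 (from the two edges through A_2).
So 9·t + 44 = 2·17.5 = 35 ⇒ t = -1.

-1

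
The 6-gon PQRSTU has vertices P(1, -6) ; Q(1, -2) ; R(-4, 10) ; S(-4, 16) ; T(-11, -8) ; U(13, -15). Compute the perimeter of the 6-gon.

88

|PQ| = √((0)² + (4)²) = √16 = 4
|QR| = √((-5)² + (12)²) = √169 = 13
|RS| = √((0)² + (6)²) = √36 = 6
|ST| = √((-7)² + (-24)²) = √625 = 25
|TU| = √((24)² + (-7)²) = √625 = 25
|UP| = √((-12)² + (9)²) = √225 = 15
Perimeter = 4 + 13 + 6 + 25 + 25 + 15 = 88.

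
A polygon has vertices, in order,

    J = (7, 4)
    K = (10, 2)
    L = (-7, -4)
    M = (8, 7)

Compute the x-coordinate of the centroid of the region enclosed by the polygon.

Apply the shoelace formula. First the cross-terms c_i = x_i·y_{i+1} − x_{i+1}·y_i:
  -26, -26, -17, -17  ⇒  2A = -86, A = -43.
Then Σ (x_i + x_{i+1})·c_i = -792, so x̄ = -792 / (6·(-43)) = 132/43.

132/43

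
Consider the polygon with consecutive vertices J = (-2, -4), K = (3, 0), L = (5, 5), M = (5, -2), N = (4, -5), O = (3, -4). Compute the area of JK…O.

23

Apply the surveyor's formula: 2A = Σ (x_i·y_{i+1} − x_{i+1}·y_i), indices taken mod 6.
Cross-terms: 12, 15, -35, -17, -1, -20  ⇒  Σ = -46
Area = |Σ|/2 = 23.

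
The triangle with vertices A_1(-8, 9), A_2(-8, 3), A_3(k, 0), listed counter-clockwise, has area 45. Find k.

7

Write out the shoelace sum; only the two edges meeting at A_3 involve k:
2·Area = [((-8)·0 − k·3) + (k·9 − (-8)·0)] + 48
       = 6·k + 48 = 90
⇒ k = 7.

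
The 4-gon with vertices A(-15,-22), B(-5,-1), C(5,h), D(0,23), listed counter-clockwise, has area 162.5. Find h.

9

The doubled signed area Σ (x_i y_{i+1} − x_{i+1} y_i) is linear in h.
With h=0 it equals 370; the coefficient of h is -5 (from the two edges through C).
So -5·h + 370 = 2·162.5 = 325 ⇒ h = 9.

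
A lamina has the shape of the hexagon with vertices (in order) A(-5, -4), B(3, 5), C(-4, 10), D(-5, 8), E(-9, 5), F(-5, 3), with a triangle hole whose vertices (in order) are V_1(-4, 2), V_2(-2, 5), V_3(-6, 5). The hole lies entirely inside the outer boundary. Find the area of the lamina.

Outer boundary:
Cross-terms: -13, 50, 18, 47, -2, 35  ⇒  Σ = 135
Area = |Σ|/2 = 67.5.
Hole:
Cross-terms: -16, 20, 8  ⇒  Σ = 12
Area = |Σ|/2 = 6.
Net area = 67.5 − 6 = 61.5.

61.5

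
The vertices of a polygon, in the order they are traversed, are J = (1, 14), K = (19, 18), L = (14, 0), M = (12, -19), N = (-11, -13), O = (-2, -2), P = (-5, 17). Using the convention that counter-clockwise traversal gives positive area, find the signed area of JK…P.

-633

Σ = (-248) + (-252) + (-266) + (-365) + (-4) + (-44) + (-87) = -1266
Signed area = Σ/2 = -633 (negative ⇒ clockwise traversal).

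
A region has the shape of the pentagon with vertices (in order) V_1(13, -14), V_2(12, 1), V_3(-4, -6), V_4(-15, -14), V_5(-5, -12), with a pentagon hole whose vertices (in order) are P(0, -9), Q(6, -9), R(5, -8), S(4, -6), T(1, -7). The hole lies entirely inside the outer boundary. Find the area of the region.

196.5

Outer boundary:
Apply the shoelace formula: 2A = Σ (x_i·y_{i+1} − x_{i+1}·y_i), indices taken mod 5.
V_1→V_2: (13)(1) − (12)(-14) = 181
V_2→V_3: (12)(-6) − (-4)(1) = -68
V_3→V_4: (-4)(-14) − (-15)(-6) = -34
V_4→V_5: (-15)(-12) − (-5)(-14) = 110
V_5→V_1: (-5)(-14) − (13)(-12) = 226
Σ = 415
Area = |Σ|/2 = 207.5.
Hole:
Apply Gauss's area formula: 2A = Σ (x_i·y_{i+1} − x_{i+1}·y_i), indices taken mod 5.
P→Q: (0)(-9) − (6)(-9) = 54
Q→R: (6)(-8) − (5)(-9) = -3
R→S: (5)(-6) − (4)(-8) = 2
S→T: (4)(-7) − (1)(-6) = -22
T→P: (1)(-9) − (0)(-7) = -9
Σ = 22
Area = |Σ|/2 = 11.
Net area = 207.5 − 11 = 196.5.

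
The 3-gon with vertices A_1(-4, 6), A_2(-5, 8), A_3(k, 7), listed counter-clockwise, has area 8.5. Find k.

-13

Write out the shoelace sum; only the two edges meeting at A_3 involve k:
2·Area = [((-5)·7 − k·8) + (k·6 − (-4)·7)] + -2
       = -2·k + -9 = 17
⇒ k = -13.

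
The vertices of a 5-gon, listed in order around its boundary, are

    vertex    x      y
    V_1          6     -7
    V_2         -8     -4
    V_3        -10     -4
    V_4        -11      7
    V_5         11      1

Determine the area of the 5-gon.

186.5

Σ = (-80) + (-8) + (-114) + (-88) + (-83) = -373
Area = |Σ|/2 = 186.5.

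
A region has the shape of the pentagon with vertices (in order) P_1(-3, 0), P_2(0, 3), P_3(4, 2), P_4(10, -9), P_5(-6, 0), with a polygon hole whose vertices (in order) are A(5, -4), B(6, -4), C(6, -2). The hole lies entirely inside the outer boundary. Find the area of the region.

64.5

Outer boundary:
Apply Gauss's area formula: 2A = Σ (x_i·y_{i+1} − x_{i+1}·y_i), indices taken mod 5.
P_1→P_2: (-3)(3) − (0)(0) = -9
P_2→P_3: (0)(2) − (4)(3) = -12
P_3→P_4: (4)(-9) − (10)(2) = -56
P_4→P_5: (10)(0) − (-6)(-9) = -54
P_5→P_1: (-6)(0) − (-3)(0) = 0
Σ = -131
Area = |Σ|/2 = 65.5.
Hole:
Apply Gauss's area formula: 2A = Σ (x_i·y_{i+1} − x_{i+1}·y_i), indices taken mod 3.
Σ = (4) + (12) + (-14) = 2
Area = |Σ|/2 = 1.
Net area = 65.5 − 1 = 64.5.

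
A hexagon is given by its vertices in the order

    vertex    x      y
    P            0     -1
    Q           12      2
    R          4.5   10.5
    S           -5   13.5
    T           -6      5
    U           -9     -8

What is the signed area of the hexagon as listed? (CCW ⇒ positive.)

200.125

P→Q: (0)(2) − (12)(-1) = 12
Q→R: (12)(10.5) − (4.5)(2) = 117
R→S: (4.5)(13.5) − (-5)(10.5) = 113.25
S→T: (-5)(5) − (-6)(13.5) = 56
T→U: (-6)(-8) − (-9)(5) = 93
U→P: (-9)(-1) − (0)(-8) = 9
Σ = 400.25
Signed area = Σ/2 = 200.125 (positive ⇒ counter-clockwise traversal).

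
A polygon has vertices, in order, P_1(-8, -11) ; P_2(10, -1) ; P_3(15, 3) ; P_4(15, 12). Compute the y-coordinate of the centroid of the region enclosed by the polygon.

Apply the shoelace formula. First the cross-terms c_i = x_i·y_{i+1} − x_{i+1}·y_i:
  118, 45, 135, -69  ⇒  2A = 229, A = 114.5.
Then Σ (y_i + y_{i+1})·c_i = 630, so ȳ = 630 / (6·114.5) = 210/229.

210/229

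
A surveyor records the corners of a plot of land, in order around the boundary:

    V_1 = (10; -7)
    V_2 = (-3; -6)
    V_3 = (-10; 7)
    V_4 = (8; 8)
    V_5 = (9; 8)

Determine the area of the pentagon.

Σ = (-81) + (-81) + (-136) + (-8) + (-143) = -449
Area = |Σ|/2 = 224.5.

224.5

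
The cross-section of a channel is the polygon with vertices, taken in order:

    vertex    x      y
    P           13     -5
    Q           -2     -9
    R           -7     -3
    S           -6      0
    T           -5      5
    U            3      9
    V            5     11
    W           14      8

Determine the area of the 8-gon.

P→Q: (13)(-9) − (-2)(-5) = -127
Q→R: (-2)(-3) − (-7)(-9) = -57
R→S: (-7)(0) − (-6)(-3) = -18
S→T: (-6)(5) − (-5)(0) = -30
T→U: (-5)(9) − (3)(5) = -60
U→V: (3)(11) − (5)(9) = -12
V→W: (5)(8) − (14)(11) = -114
W→P: (14)(-5) − (13)(8) = -174
Σ = -592
Area = |Σ|/2 = 296.

296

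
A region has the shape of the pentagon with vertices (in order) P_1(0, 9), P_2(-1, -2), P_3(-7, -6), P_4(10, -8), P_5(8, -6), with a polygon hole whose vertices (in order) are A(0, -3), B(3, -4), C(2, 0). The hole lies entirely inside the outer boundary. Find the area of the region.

91

Outer boundary:
Cross-terms: 9, -8, 116, 4, 72  ⇒  Σ = 193
Area = |Σ|/2 = 96.5.
Hole:
Apply the shoelace formula: 2A = Σ (x_i·y_{i+1} − x_{i+1}·y_i), indices taken mod 3.
A→B: (0)(-4) − (3)(-3) = 9
B→C: (3)(0) − (2)(-4) = 8
C→A: (2)(-3) − (0)(0) = -6
Σ = 11
Area = |Σ|/2 = 5.5.
Net area = 96.5 − 5.5 = 91.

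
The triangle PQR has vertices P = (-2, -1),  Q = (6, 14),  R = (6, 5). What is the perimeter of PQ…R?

36

|PQ| = √((8)² + (15)²) = √289 = 17
|QR| = √((0)² + (-9)²) = √81 = 9
|RP| = √((-8)² + (-6)²) = √100 = 10
Perimeter = 17 + 9 + 10 = 36.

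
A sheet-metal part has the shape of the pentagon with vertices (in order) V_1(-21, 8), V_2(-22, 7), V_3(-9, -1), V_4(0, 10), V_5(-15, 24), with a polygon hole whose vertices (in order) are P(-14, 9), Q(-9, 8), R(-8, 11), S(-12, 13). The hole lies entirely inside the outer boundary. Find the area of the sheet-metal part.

261

Outer boundary:
Apply the shoelace (surveyor's) formula: 2A = Σ (x_i·y_{i+1} − x_{i+1}·y_i), indices taken mod 5.
Σ = (29) + (85) + (-90) + (150) + (384) = 558
Area = |Σ|/2 = 279.
Hole:
Apply the shoelace formula: 2A = Σ (x_i·y_{i+1} − x_{i+1}·y_i), indices taken mod 4.
P→Q: (-14)(8) − (-9)(9) = -31
Q→R: (-9)(11) − (-8)(8) = -35
R→S: (-8)(13) − (-12)(11) = 28
S→P: (-12)(9) − (-14)(13) = 74
Σ = 36
Area = |Σ|/2 = 18.
Net area = 279 − 18 = 261.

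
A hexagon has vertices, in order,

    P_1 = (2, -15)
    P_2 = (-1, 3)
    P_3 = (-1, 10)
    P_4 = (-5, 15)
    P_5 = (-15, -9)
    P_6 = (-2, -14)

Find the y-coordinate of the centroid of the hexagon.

Apply the surveyor's formula. First the cross-terms c_i = x_i·y_{i+1} − x_{i+1}·y_i:
  -9, -7, 35, 270, 192, 58  ⇒  2A = 539, A = 269.5.
Then Σ (y_i + y_{i+1})·c_i = -3586, so ȳ = -3586 / (6·269.5) = -326/147.

-326/147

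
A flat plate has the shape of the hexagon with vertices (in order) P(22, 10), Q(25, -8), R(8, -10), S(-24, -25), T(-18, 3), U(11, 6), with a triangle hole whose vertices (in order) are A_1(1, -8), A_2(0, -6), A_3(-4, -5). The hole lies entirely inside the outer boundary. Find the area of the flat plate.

Outer boundary:
Σ = (-426) + (-186) + (-440) + (-522) + (-141) + (-22) = -1737
Area = |Σ|/2 = 868.5.
Hole:
Σ = (-6) + (-24) + (37) = 7
Area = |Σ|/2 = 3.5.
Net area = 868.5 − 3.5 = 865.

865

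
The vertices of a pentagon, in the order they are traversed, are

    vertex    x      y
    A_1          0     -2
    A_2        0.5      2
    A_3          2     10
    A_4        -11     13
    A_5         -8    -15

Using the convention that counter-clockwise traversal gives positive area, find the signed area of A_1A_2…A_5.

A_1→A_2: (0)(2) − (0.5)(-2) = 1
A_2→A_3: (0.5)(10) − (2)(2) = 1
A_3→A_4: (2)(13) − (-11)(10) = 136
A_4→A_5: (-11)(-15) − (-8)(13) = 269
A_5→A_1: (-8)(-2) − (0)(-15) = 16
Σ = 423
Signed area = Σ/2 = 211.5 (positive ⇒ counter-clockwise traversal).

211.5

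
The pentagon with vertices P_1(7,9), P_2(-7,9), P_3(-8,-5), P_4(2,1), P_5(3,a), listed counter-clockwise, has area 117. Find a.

5

The doubled signed area Σ (x_i y_{i+1} − x_{i+1} y_i) is linear in a.
With a=0 it equals 259; the coefficient of a is -5 (from the two edges through P_5).
So -5·a + 259 = 2·117 = 234 ⇒ a = 5.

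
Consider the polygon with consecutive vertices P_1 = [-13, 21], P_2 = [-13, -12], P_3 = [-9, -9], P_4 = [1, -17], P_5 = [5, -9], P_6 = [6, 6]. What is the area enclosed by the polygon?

482

Apply the shoelace (surveyor's) formula: 2A = Σ (x_i·y_{i+1} − x_{i+1}·y_i), indices taken mod 6.
Σ = (429) + (9) + (162) + (76) + (84) + (204) = 964
Area = |Σ|/2 = 482.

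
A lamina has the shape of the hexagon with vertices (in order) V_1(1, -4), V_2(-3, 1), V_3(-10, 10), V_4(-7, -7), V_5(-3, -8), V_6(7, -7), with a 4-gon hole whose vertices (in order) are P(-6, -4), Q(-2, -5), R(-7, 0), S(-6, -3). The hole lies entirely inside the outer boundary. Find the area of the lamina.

Outer boundary:
Apply the surveyor's formula: 2A = Σ (x_i·y_{i+1} − x_{i+1}·y_i), indices taken mod 6.
Σ = (-11) + (-20) + (140) + (35) + (77) + (-21) = 200
Area = |Σ|/2 = 100.
Hole:
Apply the shoelace formula: 2A = Σ (x_i·y_{i+1} − x_{i+1}·y_i), indices taken mod 4.
Σ = (22) + (-35) + (21) + (6) = 14
Area = |Σ|/2 = 7.
Net area = 100 − 7 = 93.

93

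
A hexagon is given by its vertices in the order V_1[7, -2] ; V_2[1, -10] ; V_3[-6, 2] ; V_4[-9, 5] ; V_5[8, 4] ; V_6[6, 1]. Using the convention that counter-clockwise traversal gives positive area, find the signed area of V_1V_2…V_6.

Apply the shoelace (surveyor's) formula: 2A = Σ (x_i·y_{i+1} − x_{i+1}·y_i), indices taken mod 6.
Σ = (-68) + (-58) + (-12) + (-76) + (-16) + (-19) = -249
Signed area = Σ/2 = -124.5 (negative ⇒ clockwise traversal).

-124.5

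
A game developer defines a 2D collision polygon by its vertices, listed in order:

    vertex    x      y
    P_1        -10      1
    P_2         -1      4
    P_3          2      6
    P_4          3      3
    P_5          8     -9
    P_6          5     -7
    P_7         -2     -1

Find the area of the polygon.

Apply the shoelace (surveyor's) formula: 2A = Σ (x_i·y_{i+1} − x_{i+1}·y_i), indices taken mod 7.
P_1→P_2: (-10)(4) − (-1)(1) = -39
P_2→P_3: (-1)(6) − (2)(4) = -14
P_3→P_4: (2)(3) − (3)(6) = -12
P_4→P_5: (3)(-9) − (8)(3) = -51
P_5→P_6: (8)(-7) − (5)(-9) = -11
P_6→P_7: (5)(-1) − (-2)(-7) = -19
P_7→P_1: (-2)(1) − (-10)(-1) = -12
Σ = -158
Area = |Σ|/2 = 79.

79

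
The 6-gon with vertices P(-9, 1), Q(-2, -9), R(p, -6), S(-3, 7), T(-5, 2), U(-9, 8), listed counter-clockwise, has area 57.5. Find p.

The doubled signed area Σ (x_i y_{i+1} − x_{i+1} y_i) is linear in p.
With p=0 it equals 147; the coefficient of p is 16 (from the two edges through R).
So 16·p + 147 = 2·57.5 = 115 ⇒ p = -2.

-2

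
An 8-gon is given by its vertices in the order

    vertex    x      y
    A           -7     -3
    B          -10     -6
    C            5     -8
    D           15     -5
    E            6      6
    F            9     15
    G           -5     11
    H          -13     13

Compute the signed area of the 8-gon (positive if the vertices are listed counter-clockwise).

Apply the shoelace (surveyor's) formula: 2A = Σ (x_i·y_{i+1} − x_{i+1}·y_i), indices taken mod 8.
Cross-terms: 12, 110, 95, 120, 36, 174, 78, 130  ⇒  Σ = 755
Signed area = Σ/2 = 377.5 (positive ⇒ counter-clockwise traversal).

377.5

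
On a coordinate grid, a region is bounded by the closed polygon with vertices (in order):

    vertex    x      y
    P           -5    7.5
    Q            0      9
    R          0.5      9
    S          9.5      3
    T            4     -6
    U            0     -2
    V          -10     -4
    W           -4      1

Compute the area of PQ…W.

140.75

Apply Gauss's area formula: 2A = Σ (x_i·y_{i+1} − x_{i+1}·y_i), indices taken mod 8.
Σ = (-45) + (-4.5) + (-84) + (-69) + (-8) + (-20) + (-26) + (-25) = -281.5
Area = |Σ|/2 = 140.75.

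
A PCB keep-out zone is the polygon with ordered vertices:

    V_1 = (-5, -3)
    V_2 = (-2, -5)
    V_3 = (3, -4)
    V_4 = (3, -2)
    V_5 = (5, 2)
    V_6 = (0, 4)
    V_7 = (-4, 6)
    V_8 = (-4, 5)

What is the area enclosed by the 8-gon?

70.5

Σ = (19) + (23) + (6) + (16) + (20) + (16) + (4) + (37) = 141
Area = |Σ|/2 = 70.5.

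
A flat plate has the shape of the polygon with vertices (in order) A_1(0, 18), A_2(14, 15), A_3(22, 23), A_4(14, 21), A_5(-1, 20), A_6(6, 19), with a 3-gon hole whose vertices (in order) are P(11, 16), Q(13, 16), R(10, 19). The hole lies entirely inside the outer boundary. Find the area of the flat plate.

Outer boundary:
Apply Gauss's area formula: 2A = Σ (x_i·y_{i+1} − x_{i+1}·y_i), indices taken mod 6.
Σ = (-252) + (-8) + (140) + (301) + (-139) + (108) = 150
Area = |Σ|/2 = 75.
Hole:
Apply the shoelace (surveyor's) formula: 2A = Σ (x_i·y_{i+1} − x_{i+1}·y_i), indices taken mod 3.
Cross-terms: -32, 87, -49  ⇒  Σ = 6
Area = |Σ|/2 = 3.
Net area = 75 − 3 = 72.

72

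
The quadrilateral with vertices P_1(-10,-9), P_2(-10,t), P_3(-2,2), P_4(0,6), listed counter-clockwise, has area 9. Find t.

-10

Write out the shoelace sum; only the two edges meeting at P_2 involve t:
2·Area = [((-10)·t − (-10)·(-9)) + ((-10)·2 − (-2)·t)] + 48
       = -8·t + -62 = 18
⇒ t = -10.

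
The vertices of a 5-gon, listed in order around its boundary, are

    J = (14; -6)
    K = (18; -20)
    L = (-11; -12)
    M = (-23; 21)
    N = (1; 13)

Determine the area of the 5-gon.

811.5

Σ = (-172) + (-436) + (-507) + (-320) + (-188) = -1623
Area = |Σ|/2 = 811.5.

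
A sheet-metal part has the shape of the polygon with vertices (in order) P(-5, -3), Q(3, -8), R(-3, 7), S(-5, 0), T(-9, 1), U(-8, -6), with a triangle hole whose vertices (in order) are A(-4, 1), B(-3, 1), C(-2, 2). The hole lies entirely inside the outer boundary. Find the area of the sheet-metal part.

65.5

Outer boundary:
Apply the shoelace (surveyor's) formula: 2A = Σ (x_i·y_{i+1} − x_{i+1}·y_i), indices taken mod 6.
Σ = (49) + (-3) + (35) + (-5) + (62) + (-6) = 132
Area = |Σ|/2 = 66.
Hole:
Apply Gauss's area formula: 2A = Σ (x_i·y_{i+1} − x_{i+1}·y_i), indices taken mod 3.
Cross-terms: -1, -4, 6  ⇒  Σ = 1
Area = |Σ|/2 = 0.5.
Net area = 66 − 0.5 = 65.5.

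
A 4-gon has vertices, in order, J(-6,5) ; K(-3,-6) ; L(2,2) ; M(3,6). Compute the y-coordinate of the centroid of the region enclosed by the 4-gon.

Apply the shoelace (surveyor's) formula. First the cross-terms c_i = x_i·y_{i+1} − x_{i+1}·y_i:
  51, 6, 6, 51  ⇒  2A = 114, A = 57.
Then Σ (y_i + y_{i+1})·c_i = 534, so ȳ = 534 / (6·57) = 89/57.

89/57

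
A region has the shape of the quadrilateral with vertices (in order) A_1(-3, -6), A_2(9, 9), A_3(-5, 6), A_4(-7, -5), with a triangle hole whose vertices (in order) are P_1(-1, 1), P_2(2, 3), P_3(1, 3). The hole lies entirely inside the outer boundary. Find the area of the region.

109

Outer boundary:
Apply the shoelace (surveyor's) formula: 2A = Σ (x_i·y_{i+1} − x_{i+1}·y_i), indices taken mod 4.
Σ = (27) + (99) + (67) + (27) = 220
Area = |Σ|/2 = 110.
Hole:
Apply Gauss's area formula: 2A = Σ (x_i·y_{i+1} − x_{i+1}·y_i), indices taken mod 3.
P_1→P_2: (-1)(3) − (2)(1) = -5
P_2→P_3: (2)(3) − (1)(3) = 3
P_3→P_1: (1)(1) − (-1)(3) = 4
Σ = 2
Area = |Σ|/2 = 1.
Net area = 110 − 1 = 109.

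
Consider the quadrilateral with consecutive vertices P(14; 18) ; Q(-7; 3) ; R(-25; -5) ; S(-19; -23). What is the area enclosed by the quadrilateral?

Apply the shoelace (surveyor's) formula: 2A = Σ (x_i·y_{i+1} − x_{i+1}·y_i), indices taken mod 4.
Σ = (168) + (110) + (480) + (-20) = 738
Area = |Σ|/2 = 369.

369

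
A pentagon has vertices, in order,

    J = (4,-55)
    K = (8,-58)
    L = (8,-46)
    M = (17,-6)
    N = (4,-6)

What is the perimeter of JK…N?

120

|JK| = √((4)² + (-3)²) = √25 = 5
|KL| = √((0)² + (12)²) = √144 = 12
|LM| = √((9)² + (40)²) = √1681 = 41
|MN| = √((-13)² + (0)²) = √169 = 13
|NJ| = √((0)² + (-49)²) = √2401 = 49
Perimeter = 5 + 12 + 41 + 13 + 49 = 120.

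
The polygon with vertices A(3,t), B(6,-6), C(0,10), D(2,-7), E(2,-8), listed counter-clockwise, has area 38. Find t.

Write out the shoelace sum; only the two edges meeting at A involve t:
2·Area = [(2·t − 3·(-8)) + (3·(-6) − 6·t)] + 38
       = -4·t + 44 = 76
⇒ t = -8.

-8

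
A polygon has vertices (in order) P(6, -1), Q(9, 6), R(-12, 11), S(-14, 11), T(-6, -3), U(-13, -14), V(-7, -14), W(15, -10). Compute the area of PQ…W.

Apply the shoelace (surveyor's) formula: 2A = Σ (x_i·y_{i+1} − x_{i+1}·y_i), indices taken mod 8.
Σ = (45) + (171) + (22) + (108) + (45) + (84) + (280) + (45) = 800
Area = |Σ|/2 = 400.

400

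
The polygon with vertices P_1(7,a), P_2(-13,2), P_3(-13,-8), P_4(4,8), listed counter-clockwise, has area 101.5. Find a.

Write out the shoelace sum; only the two edges meeting at P_1 involve a:
2·Area = [(4·a − 7·8) + (7·2 − (-13)·a)] + 58
       = 17·a + 16 = 203
⇒ a = 11.

11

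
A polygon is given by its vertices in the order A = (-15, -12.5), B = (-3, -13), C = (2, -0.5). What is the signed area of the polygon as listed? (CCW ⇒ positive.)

76.25

Σ = (157.5) + (27.5) + (-32.5) = 152.5
Signed area = Σ/2 = 76.25 (positive ⇒ counter-clockwise traversal).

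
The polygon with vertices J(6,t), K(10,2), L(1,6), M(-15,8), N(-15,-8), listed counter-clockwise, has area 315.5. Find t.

-7

The doubled signed area Σ (x_i y_{i+1} − x_{i+1} y_i) is linear in t.
With t=0 it equals 456; the coefficient of t is -25 (from the two edges through J).
So -25·t + 456 = 2·315.5 = 631 ⇒ t = -7.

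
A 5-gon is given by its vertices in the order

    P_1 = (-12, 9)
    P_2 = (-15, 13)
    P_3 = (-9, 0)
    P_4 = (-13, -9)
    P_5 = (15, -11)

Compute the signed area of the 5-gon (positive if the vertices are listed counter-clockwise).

Apply the surveyor's formula: 2A = Σ (x_i·y_{i+1} − x_{i+1}·y_i), indices taken mod 5.
P_1→P_2: (-12)(13) − (-15)(9) = -21
P_2→P_3: (-15)(0) − (-9)(13) = 117
P_3→P_4: (-9)(-9) − (-13)(0) = 81
P_4→P_5: (-13)(-11) − (15)(-9) = 278
P_5→P_1: (15)(9) − (-12)(-11) = 3
Σ = 458
Signed area = Σ/2 = 229 (positive ⇒ counter-clockwise traversal).

229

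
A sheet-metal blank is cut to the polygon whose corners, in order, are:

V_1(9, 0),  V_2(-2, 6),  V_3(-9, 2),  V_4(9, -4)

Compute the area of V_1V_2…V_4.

Apply the shoelace (surveyor's) formula: 2A = Σ (x_i·y_{i+1} − x_{i+1}·y_i), indices taken mod 4.
Cross-terms: 54, 50, 18, 36  ⇒  Σ = 158
Area = |Σ|/2 = 79.

79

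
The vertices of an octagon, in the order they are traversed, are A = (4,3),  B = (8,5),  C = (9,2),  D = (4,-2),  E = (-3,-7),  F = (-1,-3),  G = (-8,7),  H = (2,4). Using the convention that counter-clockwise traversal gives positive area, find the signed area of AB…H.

Σ = (-4) + (-29) + (-26) + (-34) + (2) + (-31) + (-46) + (-10) = -178
Signed area = Σ/2 = -89 (negative ⇒ clockwise traversal).

-89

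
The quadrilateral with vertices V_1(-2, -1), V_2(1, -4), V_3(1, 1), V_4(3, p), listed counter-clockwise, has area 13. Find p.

6

The doubled signed area Σ (x_i y_{i+1} − x_{i+1} y_i) is linear in p.
With p=0 it equals 8; the coefficient of p is 3 (from the two edges through V_4).
So 3·p + 8 = 2·13 = 26 ⇒ p = 6.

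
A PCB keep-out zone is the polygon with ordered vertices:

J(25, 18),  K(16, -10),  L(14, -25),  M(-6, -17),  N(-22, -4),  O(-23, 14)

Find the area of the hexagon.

Σ = (-538) + (-260) + (-388) + (-350) + (-400) + (-764) = -2700
Area = |Σ|/2 = 1350.

1350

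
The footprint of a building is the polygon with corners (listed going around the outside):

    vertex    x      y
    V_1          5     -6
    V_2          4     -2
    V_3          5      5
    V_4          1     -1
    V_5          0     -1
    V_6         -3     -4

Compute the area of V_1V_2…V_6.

34

Σ = (14) + (30) + (-10) + (-1) + (-3) + (38) = 68
Area = |Σ|/2 = 34.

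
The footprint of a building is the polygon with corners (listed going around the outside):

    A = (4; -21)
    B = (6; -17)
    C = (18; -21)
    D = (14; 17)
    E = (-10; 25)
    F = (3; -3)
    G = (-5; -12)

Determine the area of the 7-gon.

707.5

Apply the surveyor's formula: 2A = Σ (x_i·y_{i+1} − x_{i+1}·y_i), indices taken mod 7.
Cross-terms: 58, 180, 600, 520, -45, -51, 153  ⇒  Σ = 1415
Area = |Σ|/2 = 707.5.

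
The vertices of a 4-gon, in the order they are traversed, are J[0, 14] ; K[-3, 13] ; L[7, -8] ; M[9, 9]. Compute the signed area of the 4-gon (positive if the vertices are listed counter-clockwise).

Apply the shoelace formula: 2A = Σ (x_i·y_{i+1} − x_{i+1}·y_i), indices taken mod 4.
Cross-terms: 42, -67, 135, 126  ⇒  Σ = 236
Signed area = Σ/2 = 118 (positive ⇒ counter-clockwise traversal).

118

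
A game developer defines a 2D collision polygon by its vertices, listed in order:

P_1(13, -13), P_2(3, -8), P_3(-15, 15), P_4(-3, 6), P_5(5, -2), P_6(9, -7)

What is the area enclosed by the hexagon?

P_1→P_2: (13)(-8) − (3)(-13) = -65
P_2→P_3: (3)(15) − (-15)(-8) = -75
P_3→P_4: (-15)(6) − (-3)(15) = -45
P_4→P_5: (-3)(-2) − (5)(6) = -24
P_5→P_6: (5)(-7) − (9)(-2) = -17
P_6→P_1: (9)(-13) − (13)(-7) = -26
Σ = -252
Area = |Σ|/2 = 126.

126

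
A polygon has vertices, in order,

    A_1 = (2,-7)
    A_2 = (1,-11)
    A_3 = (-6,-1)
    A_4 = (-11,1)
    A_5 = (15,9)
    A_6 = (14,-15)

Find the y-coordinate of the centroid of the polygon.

Apply the shoelace (surveyor's) formula. First the cross-terms c_i = x_i·y_{i+1} − x_{i+1}·y_i:
  -15, -67, -17, -114, -351, -68  ⇒  2A = -632, A = -316.
Then Σ (y_i + y_{i+1})·c_i = 3536, so ȳ = 3536 / (6·(-316)) = -442/237.

-442/237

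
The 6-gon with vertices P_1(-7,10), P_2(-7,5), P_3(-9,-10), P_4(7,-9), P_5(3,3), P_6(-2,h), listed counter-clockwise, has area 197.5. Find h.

6

Write out the shoelace sum; only the two edges meeting at P_6 involve h:
2·Area = [(3·h − (-2)·3) + ((-2)·10 − (-7)·h)] + 349
       = 10·h + 335 = 395
⇒ h = 6.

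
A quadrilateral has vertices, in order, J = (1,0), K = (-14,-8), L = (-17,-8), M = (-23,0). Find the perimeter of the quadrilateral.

|JK| = √((-15)² + (-8)²) = √289 = 17
|KL| = √((-3)² + (0)²) = √9 = 3
|LM| = √((-6)² + (8)²) = √100 = 10
|MJ| = √((24)² + (0)²) = √576 = 24
Perimeter = 17 + 3 + 10 + 24 = 54.

54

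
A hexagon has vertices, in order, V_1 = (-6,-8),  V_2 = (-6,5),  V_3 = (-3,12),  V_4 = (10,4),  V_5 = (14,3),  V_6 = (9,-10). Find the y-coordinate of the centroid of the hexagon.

-43/148

Apply the shoelace formula. First the cross-terms c_i = x_i·y_{i+1} − x_{i+1}·y_i:
  -78, -57, -132, -26, -167, -132  ⇒  2A = -592, A = -296.
Then Σ (y_i + y_{i+1})·c_i = 516, so ȳ = 516 / (6·(-296)) = -43/148.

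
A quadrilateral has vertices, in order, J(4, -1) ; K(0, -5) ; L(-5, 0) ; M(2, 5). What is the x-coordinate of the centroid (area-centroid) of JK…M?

1/23

Apply the shoelace formula. First the cross-terms c_i = x_i·y_{i+1} − x_{i+1}·y_i:
  -20, -25, -25, -22  ⇒  2A = -92, A = -46.
Then Σ (x_i + x_{i+1})·c_i = -12, so x̄ = -12 / (6·(-46)) = 1/23.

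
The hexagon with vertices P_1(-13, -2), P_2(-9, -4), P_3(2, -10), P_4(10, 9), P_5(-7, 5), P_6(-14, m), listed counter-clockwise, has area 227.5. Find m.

-1

The doubled signed area Σ (x_i y_{i+1} − x_{i+1} y_i) is linear in m.
With m=0 it equals 461; the coefficient of m is 6 (from the two edges through P_6).
So 6·m + 461 = 2·227.5 = 455 ⇒ m = -1.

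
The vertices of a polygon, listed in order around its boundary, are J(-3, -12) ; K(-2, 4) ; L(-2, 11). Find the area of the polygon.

3.5

Apply the shoelace formula: 2A = Σ (x_i·y_{i+1} − x_{i+1}·y_i), indices taken mod 3.
J→K: (-3)(4) − (-2)(-12) = -36
K→L: (-2)(11) − (-2)(4) = -14
L→J: (-2)(-12) − (-3)(11) = 57
Σ = 7
Area = |Σ|/2 = 3.5.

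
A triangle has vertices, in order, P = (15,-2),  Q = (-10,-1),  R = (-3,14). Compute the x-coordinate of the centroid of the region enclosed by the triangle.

2/3

Apply the shoelace formula. First the cross-terms c_i = x_i·y_{i+1} − x_{i+1}·y_i:
  -35, -143, -204  ⇒  2A = -382, A = -191.
Then Σ (x_i + x_{i+1})·c_i = -764, so x̄ = -764 / (6·(-191)) = 2/3.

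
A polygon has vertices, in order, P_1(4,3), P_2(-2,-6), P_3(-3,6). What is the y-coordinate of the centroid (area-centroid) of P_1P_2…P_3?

Apply the surveyor's formula. First the cross-terms c_i = x_i·y_{i+1} − x_{i+1}·y_i:
  -18, -30, -33  ⇒  2A = -81, A = -40.5.
Then Σ (y_i + y_{i+1})·c_i = -243, so ȳ = -243 / (6·(-40.5)) = 1.

1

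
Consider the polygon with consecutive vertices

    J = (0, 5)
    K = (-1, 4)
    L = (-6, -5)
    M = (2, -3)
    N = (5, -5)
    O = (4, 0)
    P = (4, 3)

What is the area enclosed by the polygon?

59.5

Apply the shoelace formula: 2A = Σ (x_i·y_{i+1} − x_{i+1}·y_i), indices taken mod 7.
J→K: (0)(4) − (-1)(5) = 5
K→L: (-1)(-5) − (-6)(4) = 29
L→M: (-6)(-3) − (2)(-5) = 28
M→N: (2)(-5) − (5)(-3) = 5
N→O: (5)(0) − (4)(-5) = 20
O→P: (4)(3) − (4)(0) = 12
P→J: (4)(5) − (0)(3) = 20
Σ = 119
Area = |Σ|/2 = 59.5.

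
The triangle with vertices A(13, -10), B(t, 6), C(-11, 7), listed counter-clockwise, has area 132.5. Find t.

The doubled signed area Σ (x_i y_{i+1} − x_{i+1} y_i) is linear in t.
With t=0 it equals 163; the coefficient of t is 17 (from the two edges through B).
So 17·t + 163 = 2·132.5 = 265 ⇒ t = 6.

6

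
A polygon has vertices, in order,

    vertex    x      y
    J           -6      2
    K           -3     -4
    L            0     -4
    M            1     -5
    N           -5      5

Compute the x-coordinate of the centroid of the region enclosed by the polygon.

-221/69

Apply Gauss's area formula. First the cross-terms c_i = x_i·y_{i+1} − x_{i+1}·y_i:
  30, 12, 4, -20, 20  ⇒  2A = 46, A = 23.
Then Σ (x_i + x_{i+1})·c_i = -442, so x̄ = -442 / (6·23) = -221/69.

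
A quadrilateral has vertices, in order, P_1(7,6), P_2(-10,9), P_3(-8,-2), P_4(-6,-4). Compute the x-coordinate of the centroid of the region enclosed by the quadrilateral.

-771/227

Apply Gauss's area formula. First the cross-terms c_i = x_i·y_{i+1} − x_{i+1}·y_i:
  123, 92, 20, -8  ⇒  2A = 227, A = 113.5.
Then Σ (x_i + x_{i+1})·c_i = -2313, so x̄ = -2313 / (6·113.5) = -771/227.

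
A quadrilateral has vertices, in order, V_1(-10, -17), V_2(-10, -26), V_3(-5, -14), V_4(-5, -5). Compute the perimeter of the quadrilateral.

|V_1V_2| = √((0)² + (-9)²) = √81 = 9
|V_2V_3| = √((5)² + (12)²) = √169 = 13
|V_3V_4| = √((0)² + (9)²) = √81 = 9
|V_4V_1| = √((-5)² + (-12)²) = √169 = 13
Perimeter = 9 + 13 + 9 + 13 = 44.

44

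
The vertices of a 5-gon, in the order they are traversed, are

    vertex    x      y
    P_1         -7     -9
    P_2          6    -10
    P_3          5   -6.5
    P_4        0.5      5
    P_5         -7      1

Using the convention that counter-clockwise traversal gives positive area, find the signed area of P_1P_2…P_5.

134.375

Apply the surveyor's formula: 2A = Σ (x_i·y_{i+1} − x_{i+1}·y_i), indices taken mod 5.
Σ = (124) + (11) + (28.25) + (35.5) + (70) = 268.75
Signed area = Σ/2 = 134.375 (positive ⇒ counter-clockwise traversal).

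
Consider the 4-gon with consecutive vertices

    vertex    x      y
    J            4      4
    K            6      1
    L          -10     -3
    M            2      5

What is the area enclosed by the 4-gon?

Apply the surveyor's formula: 2A = Σ (x_i·y_{i+1} − x_{i+1}·y_i), indices taken mod 4.
Cross-terms: -20, -8, -44, -12  ⇒  Σ = -84
Area = |Σ|/2 = 42.

42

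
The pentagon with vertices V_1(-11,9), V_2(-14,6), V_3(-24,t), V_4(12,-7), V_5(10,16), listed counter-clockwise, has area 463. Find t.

The doubled signed area Σ (x_i y_{i+1} − x_{i+1} y_i) is linear in t.
With t=0 it equals 900; the coefficient of t is -26 (from the two edges through V_3).
So -26·t + 900 = 2·463 = 926 ⇒ t = -1.

-1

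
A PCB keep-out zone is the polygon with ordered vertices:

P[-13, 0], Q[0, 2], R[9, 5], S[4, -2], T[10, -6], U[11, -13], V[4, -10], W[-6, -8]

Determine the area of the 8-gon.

Σ = (-26) + (-18) + (-38) + (-4) + (-64) + (-58) + (-92) + (-104) = -404
Area = |Σ|/2 = 202.

202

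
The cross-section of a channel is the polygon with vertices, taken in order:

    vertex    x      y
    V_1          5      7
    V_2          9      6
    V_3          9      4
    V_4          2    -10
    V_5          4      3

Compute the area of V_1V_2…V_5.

45

Apply the shoelace (surveyor's) formula: 2A = Σ (x_i·y_{i+1} − x_{i+1}·y_i), indices taken mod 5.
Σ = (-33) + (-18) + (-98) + (46) + (13) = -90
Area = |Σ|/2 = 45.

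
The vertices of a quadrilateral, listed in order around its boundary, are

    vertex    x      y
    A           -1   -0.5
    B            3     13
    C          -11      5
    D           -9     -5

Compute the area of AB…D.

123

Σ = (-11.5) + (158) + (100) + (-0.5) = 246
Area = |Σ|/2 = 123.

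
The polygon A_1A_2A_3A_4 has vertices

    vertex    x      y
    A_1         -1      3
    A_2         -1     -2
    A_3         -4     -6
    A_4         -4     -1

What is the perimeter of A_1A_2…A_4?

|A_1A_2| = √((0)² + (-5)²) = √25 = 5
|A_2A_3| = √((-3)² + (-4)²) = √25 = 5
|A_3A_4| = √((0)² + (5)²) = √25 = 5
|A_4A_1| = √((3)² + (4)²) = √25 = 5
Perimeter = 5 + 5 + 5 + 5 = 20.

20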